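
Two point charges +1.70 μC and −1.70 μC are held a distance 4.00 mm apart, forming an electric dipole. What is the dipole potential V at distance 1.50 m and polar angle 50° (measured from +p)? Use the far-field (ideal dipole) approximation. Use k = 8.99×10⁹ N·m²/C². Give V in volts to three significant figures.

V ≈ 17.5 V

Dipole moment p = qd = (1.70×10⁻⁶ C)(0.00400 m) = 6.80×10⁻⁹ C·m.
The dipole potential is V = kp cosθ / r².
V = (8.99×10⁹)(6.80×10⁻⁹)·cos50° / (1.50)² = 17.46 V.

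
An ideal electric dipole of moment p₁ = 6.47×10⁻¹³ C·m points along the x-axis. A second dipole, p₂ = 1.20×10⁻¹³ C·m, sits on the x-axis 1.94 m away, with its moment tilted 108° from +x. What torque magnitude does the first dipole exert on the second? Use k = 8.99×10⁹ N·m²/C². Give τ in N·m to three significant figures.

τ ≈ 1.82×10⁻¹⁶ N·m

The second dipole sits on the axis of the first, so the field there is axial: E₁ = 2kp₁/r³ along +x.
E₁ = 2(8.99×10⁹)(6.47×10⁻¹³)/(1.94)³ = 0.001593 N/C.
Torque on the second dipole: τ = p₂ E₁ sinθ.
τ = (1.20×10⁻¹³)(0.001593)·sin108° = 1.818×10⁻¹⁶ N·m.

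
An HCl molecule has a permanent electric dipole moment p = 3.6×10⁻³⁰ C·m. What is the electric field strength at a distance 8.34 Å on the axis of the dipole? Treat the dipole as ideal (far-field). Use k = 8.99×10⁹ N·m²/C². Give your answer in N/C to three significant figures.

E ≈ 1.12×10⁸ N/C

On the dipole axis E = 2kp/r³.
E = 2·(8.99×10⁹)(3.60×10⁻³⁰) / (8.34×10⁻¹⁰)³ = 1.116×10⁸ N/C.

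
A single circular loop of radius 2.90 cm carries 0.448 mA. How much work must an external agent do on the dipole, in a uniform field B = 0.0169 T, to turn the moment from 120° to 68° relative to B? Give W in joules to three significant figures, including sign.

W ≈ -1.75×10⁻⁸ J

Magnetic moment m = IA = Iπa² = (4.48×10⁻⁴)·π·(0.0290)² = 1.184×10⁻⁶ A·m².
W_ext = ΔU = −mB cosθ₂ + mB cosθ₁ = mB(cosθ₁ − cosθ₂).
W = (1.184×10⁻⁶)(0.0169)·(cos120° − cos68°) = (2.001×10⁻⁸)·(-0.8746) = -1.750×10⁻⁸ J.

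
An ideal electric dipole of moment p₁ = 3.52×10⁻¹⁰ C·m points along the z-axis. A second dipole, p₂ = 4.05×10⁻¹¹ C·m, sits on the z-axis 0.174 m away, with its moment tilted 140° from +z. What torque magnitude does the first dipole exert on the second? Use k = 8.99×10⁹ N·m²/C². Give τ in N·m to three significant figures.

τ ≈ 3.13×10⁻⁸ N·m

The second dipole sits on the axis of the first, so the field there is axial: E₁ = 2kp₁/r³ along +z.
E₁ = 2(8.99×10⁹)(3.52×10⁻¹⁰)/(0.174)³ = 1201 N/C.
Torque on the second dipole: τ = p₂ E₁ sinθ.
τ = (4.05×10⁻¹¹)(1201)·sin140° = 3.128×10⁻⁸ N·m.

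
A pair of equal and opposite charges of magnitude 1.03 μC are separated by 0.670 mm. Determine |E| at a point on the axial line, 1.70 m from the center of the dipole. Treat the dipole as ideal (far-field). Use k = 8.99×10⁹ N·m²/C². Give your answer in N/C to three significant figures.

E ≈ 2.53 N/C

Dipole moment p = qd = (1.03×10⁻⁶ C)(6.70×10⁻⁴ m) = 6.901×10⁻¹⁰ C·m.
On the dipole axis E = 2kp/r³.
E = 2·(8.99×10⁹)(6.901×10⁻¹⁰) / (1.70)³ = 2.526 N/C.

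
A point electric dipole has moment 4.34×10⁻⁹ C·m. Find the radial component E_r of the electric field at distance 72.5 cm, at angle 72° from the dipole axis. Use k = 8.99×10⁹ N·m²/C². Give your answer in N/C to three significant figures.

For a dipole, E_r = (2kp cosθ)/r³.
kp/r³ = (8.99×10⁹)(4.34×10⁻⁹)/(0.725)³ = 102.4 N/C.
E_r = 2·102.4·cos72° = 63.28 N/C.

E_r ≈ 63.3 N/C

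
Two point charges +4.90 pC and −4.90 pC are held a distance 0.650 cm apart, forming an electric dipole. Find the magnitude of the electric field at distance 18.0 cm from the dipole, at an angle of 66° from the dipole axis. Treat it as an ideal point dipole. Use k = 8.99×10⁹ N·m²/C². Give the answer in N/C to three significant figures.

Dipole moment p = qd = (4.90×10⁻¹² C)(0.00650 m) = 3.185×10⁻¹⁴ C·m.
At angle θ the dipole field magnitude is E = (kp/r³)·√(1 + 3cos²θ).
kp/r³ = (8.99×10⁹)(3.185×10⁻¹⁴) / (0.180)³ = 0.04910 N/C.
√(1 + 3cos²66°) = √(1 + 3·0.1654) = √1.4963 ≈ 1.2232.
E ≈ 0.04910 × 1.223 = 0.06006 N/C.

E ≈ 0.0601 N/C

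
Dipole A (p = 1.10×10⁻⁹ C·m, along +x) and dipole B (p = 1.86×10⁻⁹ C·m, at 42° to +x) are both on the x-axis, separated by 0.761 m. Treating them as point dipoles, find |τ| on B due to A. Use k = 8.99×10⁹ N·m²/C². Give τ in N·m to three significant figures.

The second dipole sits on the axis of the first, so the field there is axial: E₁ = 2kp₁/r³ along +x.
E₁ = 2(8.99×10⁹)(1.10×10⁻⁹)/(0.761)³ = 44.88 N/C.
Torque on the second dipole: τ = p₂ E₁ sinθ.
τ = (1.86×10⁻⁹)(44.88)·sin42° = 5.585×10⁻⁸ N·m.

τ ≈ 5.59×10⁻⁸ N·m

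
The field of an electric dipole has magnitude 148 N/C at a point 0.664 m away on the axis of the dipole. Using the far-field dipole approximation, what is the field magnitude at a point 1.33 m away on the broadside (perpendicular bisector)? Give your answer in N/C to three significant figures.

E ≈ 9.21 N/C

Dipole fields scale as 1/r³ in the far field.
The axial field is twice the equatorial field at the same r, so the geometry factor is 1/2.
E₂ = E₁ · (1/2) · (r₁/r₂)³ = 148 · 0.5 · (0.664/1.33)³.
(r₁/r₂)³ = (0.4992)³ = 0.1244.
E₂ ≈ 9.208 N/C.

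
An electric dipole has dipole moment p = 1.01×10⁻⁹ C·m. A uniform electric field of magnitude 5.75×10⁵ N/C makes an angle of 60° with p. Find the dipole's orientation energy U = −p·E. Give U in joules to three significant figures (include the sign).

U = −p·E = −pE cosθ.
U = −(1.01×10⁻⁹)(5.75×10⁵)·cos60° = -2.904×10⁻⁴ J.

U ≈ -2.90×10⁻⁴ J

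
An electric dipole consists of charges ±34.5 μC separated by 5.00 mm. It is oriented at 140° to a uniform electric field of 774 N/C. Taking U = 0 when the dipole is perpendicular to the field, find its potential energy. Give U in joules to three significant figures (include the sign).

Dipole moment p = qd = (3.45×10⁻⁵ C)(0.00500 m) = 1.725×10⁻⁷ C·m.
U = −p·E = −pE cosθ.
U = −(1.725×10⁻⁷)(774)·cos140° = 1.023×10⁻⁴ J.

U ≈ 1.02×10⁻⁴ J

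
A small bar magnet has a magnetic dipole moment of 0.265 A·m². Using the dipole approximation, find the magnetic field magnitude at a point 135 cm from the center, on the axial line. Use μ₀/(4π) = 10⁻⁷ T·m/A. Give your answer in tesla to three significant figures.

On axis B = (μ₀/4π)·2m/r³.
B = 2·(10⁻⁷)·(0.265) / (1.35)³ = 2.154×10⁻⁸ T.

B ≈ 2.15×10⁻⁸ T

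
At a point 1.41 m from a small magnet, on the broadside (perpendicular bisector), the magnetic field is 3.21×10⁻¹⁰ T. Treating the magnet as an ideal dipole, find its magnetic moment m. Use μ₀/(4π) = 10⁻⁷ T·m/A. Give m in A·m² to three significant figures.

In the equatorial plane B = (μ₀/4π)·m/r³, so m = Br³·4π/(μ₀).
m = (3.21×10⁻¹⁰)·(1.41)³ / (10⁻⁷) = 0.008998 A·m².

m ≈ 0.00900 A·m²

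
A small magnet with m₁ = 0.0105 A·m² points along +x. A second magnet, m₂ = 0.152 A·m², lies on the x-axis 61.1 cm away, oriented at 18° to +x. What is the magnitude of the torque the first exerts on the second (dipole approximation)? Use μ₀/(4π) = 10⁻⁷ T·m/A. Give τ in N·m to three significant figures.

Dipole B is on the axis of dipole A, so B₁ there is axial: B₁ = (μ₀/4π)·2m₁/r³ along +x.
B₁ = 2(10⁻⁷)(0.0105)/(0.611)³ = 9.207×10⁻⁹ T.
τ = m₂ B₁ sinθ.
τ = (0.152)(9.207×10⁻⁹)·sin18° = 4.324×10⁻¹⁰ N·m.

τ ≈ 4.32×10⁻¹⁰ N·m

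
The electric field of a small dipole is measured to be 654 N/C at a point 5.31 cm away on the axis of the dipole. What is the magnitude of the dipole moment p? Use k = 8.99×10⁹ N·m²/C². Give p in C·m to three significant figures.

p ≈ 5.45×10⁻¹² C·m

On axis E = 2kp/r³, so p = Er³/(2k).
p = (654)·(0.0531)³ / (2·8.99×10⁹) = 5.446×10⁻¹² C·m.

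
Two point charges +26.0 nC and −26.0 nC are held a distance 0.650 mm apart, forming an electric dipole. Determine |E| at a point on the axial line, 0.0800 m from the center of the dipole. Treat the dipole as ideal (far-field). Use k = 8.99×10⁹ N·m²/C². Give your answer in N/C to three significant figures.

Dipole moment p = qd = (2.60×10⁻⁸ C)(6.50×10⁻⁴ m) = 1.69×10⁻¹¹ C·m.
On the dipole axis E = 2kp/r³.
E = 2·(8.99×10⁹)(1.69×10⁻¹¹) / (0.0800)³ = 593.5 N/C.

E ≈ 593 N/C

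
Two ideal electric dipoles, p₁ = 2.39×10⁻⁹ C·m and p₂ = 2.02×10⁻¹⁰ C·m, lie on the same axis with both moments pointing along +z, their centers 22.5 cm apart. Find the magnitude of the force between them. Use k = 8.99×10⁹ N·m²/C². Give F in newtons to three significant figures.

On-axis field of dipole 1 at distance r: E = 2kp₁/r³. Force on dipole 2 is F = p₂·dE/dr (gradient along axis).
dE/dr = −6kp₁/r⁴, so |F| = 6kp₁p₂/r⁴ (attractive for aligned moments).
F = 6(8.99×10⁹)(2.39×10⁻⁹)(2.02×10⁻¹⁰)/(0.225)⁴ = 1.016×10⁻⁵ N.

F ≈ 1.02×10⁻⁵ N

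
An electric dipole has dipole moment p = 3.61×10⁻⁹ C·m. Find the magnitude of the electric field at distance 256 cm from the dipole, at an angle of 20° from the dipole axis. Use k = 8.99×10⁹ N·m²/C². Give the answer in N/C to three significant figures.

At angle θ the dipole field magnitude is E = (kp/r³)·√(1 + 3cos²θ).
kp/r³ = (8.99×10⁹)(3.61×10⁻⁹) / (2.56)³ = 1.934 N/C.
√(1 + 3cos²20°) = √(1 + 3·0.8830) = √3.6491 ≈ 1.9103.
E ≈ 1.934 × 1.910 = 3.695 N/C.

E ≈ 3.70 N/C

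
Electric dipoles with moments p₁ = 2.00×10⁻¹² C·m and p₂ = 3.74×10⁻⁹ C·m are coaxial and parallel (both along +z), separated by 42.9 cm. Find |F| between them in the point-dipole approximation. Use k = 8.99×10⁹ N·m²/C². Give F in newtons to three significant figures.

F ≈ 1.19×10⁻⁸ N

On-axis field of dipole 1 at distance r: E = 2kp₁/r³. Force on dipole 2 is F = p₂·dE/dr (gradient along axis).
dE/dr = −6kp₁/r⁴, so |F| = 6kp₁p₂/r⁴ (attractive for aligned moments).
F = 6(8.99×10⁹)(2.00×10⁻¹²)(3.74×10⁻⁹)/(0.429)⁴ = 1.191×10⁻⁸ N.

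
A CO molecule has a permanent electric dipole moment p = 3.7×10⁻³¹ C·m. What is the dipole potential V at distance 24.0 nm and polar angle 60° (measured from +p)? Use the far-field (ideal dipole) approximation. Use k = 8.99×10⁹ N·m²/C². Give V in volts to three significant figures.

The dipole potential is V = kp cosθ / r².
V = (8.99×10⁹)(3.70×10⁻³¹)·cos60° / (2.40×10⁻⁸)² = 2.887×10⁻⁶ V.

V ≈ 2.89×10⁻⁶ V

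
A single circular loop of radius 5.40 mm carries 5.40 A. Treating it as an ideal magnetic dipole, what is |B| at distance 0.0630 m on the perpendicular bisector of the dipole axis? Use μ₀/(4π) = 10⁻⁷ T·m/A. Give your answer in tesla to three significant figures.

Magnetic moment m = IA = Iπa² = (5.40)·π·(0.00540)² = 4.947×10⁻⁴ A·m².
In the equatorial plane B = (μ₀/4π)·m/r³ (half the axial value).
B = (10⁻⁷)·(4.947×10⁻⁴) / (0.0630)³ = 1.978×10⁻⁷ T.

B ≈ 1.98×10⁻⁷ T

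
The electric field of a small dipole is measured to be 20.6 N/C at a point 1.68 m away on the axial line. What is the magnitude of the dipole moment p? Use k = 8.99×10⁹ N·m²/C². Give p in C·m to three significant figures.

p ≈ 5.43×10⁻⁹ C·m

On axis E = 2kp/r³, so p = Er³/(2k).
p = (20.6)·(1.68)³ / (2·8.99×10⁹) = 5.433×10⁻⁹ C·m.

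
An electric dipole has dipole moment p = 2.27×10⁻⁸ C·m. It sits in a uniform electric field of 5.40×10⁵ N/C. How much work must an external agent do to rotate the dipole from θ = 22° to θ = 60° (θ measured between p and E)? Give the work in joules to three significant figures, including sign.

W ≈ 0.00524 J

W_ext = ΔU = U(θ₂) − U(θ₁) = −pE cosθ₂ − (−pE cosθ₁) = pE(cosθ₁ − cosθ₂).
W = (2.27×10⁻⁸)(5.40×10⁵)·(cos22° − cos60°) = (0.01226)·(+0.4272) = 0.005236 J.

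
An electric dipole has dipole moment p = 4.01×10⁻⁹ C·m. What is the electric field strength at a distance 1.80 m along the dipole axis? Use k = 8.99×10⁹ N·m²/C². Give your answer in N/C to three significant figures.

On the dipole axis E = 2kp/r³.
E = 2·(8.99×10⁹)(4.01×10⁻⁹) / (1.80)³ = 12.36 N/C.

E ≈ 12.4 N/C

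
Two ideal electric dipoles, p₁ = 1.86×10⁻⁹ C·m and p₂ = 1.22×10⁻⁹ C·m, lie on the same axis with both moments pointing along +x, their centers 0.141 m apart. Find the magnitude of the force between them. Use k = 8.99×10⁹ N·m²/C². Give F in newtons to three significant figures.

F ≈ 3.10×10⁻⁴ N

On-axis field of dipole 1 at distance r: E = 2kp₁/r³. Force on dipole 2 is F = p₂·dE/dr (gradient along axis).
dE/dr = −6kp₁/r⁴, so |F| = 6kp₁p₂/r⁴ (attractive for aligned moments).
F = 6(8.99×10⁹)(1.86×10⁻⁹)(1.22×10⁻⁹)/(0.141)⁴ = 3.097×10⁻⁴ N.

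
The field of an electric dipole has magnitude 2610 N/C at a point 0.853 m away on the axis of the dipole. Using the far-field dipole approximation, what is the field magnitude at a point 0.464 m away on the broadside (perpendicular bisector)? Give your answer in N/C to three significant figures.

E ≈ 8110 N/C

Dipole fields scale as 1/r³ in the far field.
The axial field is twice the equatorial field at the same r, so the geometry factor is 1/2.
E₂ = E₁ · (1/2) · (r₁/r₂)³ = 2610 · 0.5 · (0.853/0.464)³.
(r₁/r₂)³ = (1.838)³ = 6.213.
E₂ ≈ 8108 N/C.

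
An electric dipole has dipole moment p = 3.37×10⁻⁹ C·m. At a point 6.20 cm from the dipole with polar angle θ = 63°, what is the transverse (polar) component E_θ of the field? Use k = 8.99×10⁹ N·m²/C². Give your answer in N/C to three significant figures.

For a dipole, E_θ = (kp sinθ)/r³.
kp/r³ = (8.99×10⁹)(3.37×10⁻⁹)/(0.0620)³ = 1.271×10⁵ N/C.
E_θ = 1.271×10⁵·sin63° = 1.133×10⁵ N/C.

E_θ ≈ 1.13×10⁵ N/C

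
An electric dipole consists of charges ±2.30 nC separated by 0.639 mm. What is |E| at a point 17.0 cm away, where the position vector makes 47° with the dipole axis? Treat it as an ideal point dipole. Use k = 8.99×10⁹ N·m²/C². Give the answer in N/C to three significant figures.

E ≈ 4.16 N/C

Dipole moment p = qd = (2.30×10⁻⁹ C)(6.39×10⁻⁴ m) = 1.47×10⁻¹² C·m.
At angle θ the dipole field magnitude is E = (kp/r³)·√(1 + 3cos²θ).
kp/r³ = (8.99×10⁹)(1.47×10⁻¹²) / (0.170)³ = 2.690 N/C.
√(1 + 3cos²47°) = √(1 + 3·0.4651) = √2.3954 ≈ 1.5477.
E ≈ 2.690 × 1.548 = 4.163 N/C.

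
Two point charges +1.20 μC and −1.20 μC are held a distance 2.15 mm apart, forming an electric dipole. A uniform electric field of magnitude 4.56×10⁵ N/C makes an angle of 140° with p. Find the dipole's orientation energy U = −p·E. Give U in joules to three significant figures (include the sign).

Dipole moment p = qd = (1.20×10⁻⁶ C)(0.00215 m) = 2.58×10⁻⁹ C·m.
U = −p·E = −pE cosθ.
U = −(2.58×10⁻⁹)(4.56×10⁵)·cos140° = 9.012×10⁻⁴ J.

U ≈ 9.01×10⁻⁴ J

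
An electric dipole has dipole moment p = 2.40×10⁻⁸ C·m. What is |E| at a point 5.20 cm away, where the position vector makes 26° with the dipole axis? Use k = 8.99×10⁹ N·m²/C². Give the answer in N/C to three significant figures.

E ≈ 2.84×10⁶ N/C

At angle θ the dipole field magnitude is E = (kp/r³)·√(1 + 3cos²θ).
kp/r³ = (8.99×10⁹)(2.40×10⁻⁸) / (0.0520)³ = 1.534×10⁶ N/C.
√(1 + 3cos²26°) = √(1 + 3·0.8078) = √3.4235 ≈ 1.8503.
E ≈ 1.534×10⁶ × 1.850 = 2.839×10⁶ N/C.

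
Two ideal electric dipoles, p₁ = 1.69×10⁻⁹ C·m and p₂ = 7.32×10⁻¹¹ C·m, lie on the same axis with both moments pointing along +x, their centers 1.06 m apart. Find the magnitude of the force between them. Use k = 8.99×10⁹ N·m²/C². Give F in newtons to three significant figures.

On-axis field of dipole 1 at distance r: E = 2kp₁/r³. Force on dipole 2 is F = p₂·dE/dr (gradient along axis).
dE/dr = −6kp₁/r⁴, so |F| = 6kp₁p₂/r⁴ (attractive for aligned moments).
F = 6(8.99×10⁹)(1.69×10⁻⁹)(7.32×10⁻¹¹)/(1.06)⁴ = 5.285×10⁻⁹ N.

F ≈ 5.29×10⁻⁹ N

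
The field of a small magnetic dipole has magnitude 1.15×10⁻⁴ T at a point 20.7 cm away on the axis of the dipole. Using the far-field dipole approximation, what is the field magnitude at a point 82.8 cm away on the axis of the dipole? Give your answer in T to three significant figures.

Dipole fields scale as 1/r³ in the far field; the geometry is the same at both points.
B₂ = B₁ · (r₁/r₂)³ = 1.15×10⁻⁴ · (20.7/82.8)³.
(r₁/r₂)³ = (0.25)³ = 0.01562.
B₂ ≈ 1.797×10⁻⁶ T.

B ≈ 1.80×10⁻⁶ T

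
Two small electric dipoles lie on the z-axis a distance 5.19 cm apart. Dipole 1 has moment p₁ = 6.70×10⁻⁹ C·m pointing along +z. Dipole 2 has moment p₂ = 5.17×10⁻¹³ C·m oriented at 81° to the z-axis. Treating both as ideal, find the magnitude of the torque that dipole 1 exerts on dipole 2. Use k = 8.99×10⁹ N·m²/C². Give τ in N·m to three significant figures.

τ ≈ 4.40×10⁻⁷ N·m

The second dipole sits on the axis of the first, so the field there is axial: E₁ = 2kp₁/r³ along +z.
E₁ = 2(8.99×10⁹)(6.70×10⁻⁹)/(0.0519)³ = 8.617×10⁵ N/C.
Torque on the second dipole: τ = p₂ E₁ sinθ.
τ = (5.17×10⁻¹³)(8.617×10⁵)·sin81° = 4.400×10⁻⁷ N·m.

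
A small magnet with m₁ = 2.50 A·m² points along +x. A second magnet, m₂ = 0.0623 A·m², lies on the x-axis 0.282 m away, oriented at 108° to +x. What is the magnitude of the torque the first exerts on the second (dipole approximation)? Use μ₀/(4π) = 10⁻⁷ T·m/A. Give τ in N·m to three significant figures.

τ ≈ 1.32×10⁻⁶ N·m

Dipole B is on the axis of dipole A, so B₁ there is axial: B₁ = (μ₀/4π)·2m₁/r³ along +x.
B₁ = 2(10⁻⁷)(2.50)/(0.282)³ = 2.230×10⁻⁵ T.
τ = m₂ B₁ sinθ.
τ = (0.0623)(2.230×10⁻⁵)·sin108° = 1.321×10⁻⁶ N·m.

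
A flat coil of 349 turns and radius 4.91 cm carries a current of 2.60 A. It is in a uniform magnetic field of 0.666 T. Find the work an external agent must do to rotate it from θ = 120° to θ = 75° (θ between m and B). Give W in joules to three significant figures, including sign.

m = NIA = NIπa² = 349·(2.60)·π·(0.0491)² = 6.872 A·m².
W_ext = ΔU = −mB cosθ₂ + mB cosθ₁ = mB(cosθ₁ − cosθ₂).
W = (6.872)(0.666)·(cos120° − cos75°) = (4.577)·(-0.7588) = -3.473 J.

W ≈ -3.47 J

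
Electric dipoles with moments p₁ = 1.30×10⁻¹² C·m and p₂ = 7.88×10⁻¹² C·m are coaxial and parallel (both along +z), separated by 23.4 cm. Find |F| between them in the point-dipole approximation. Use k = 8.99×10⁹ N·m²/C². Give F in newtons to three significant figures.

On-axis field of dipole 1 at distance r: E = 2kp₁/r³. Force on dipole 2 is F = p₂·dE/dr (gradient along axis).
dE/dr = −6kp₁/r⁴, so |F| = 6kp₁p₂/r⁴ (attractive for aligned moments).
F = 6(8.99×10⁹)(1.30×10⁻¹²)(7.88×10⁻¹²)/(0.234)⁴ = 1.843×10⁻¹⁰ N.

F ≈ 1.84×10⁻¹⁰ N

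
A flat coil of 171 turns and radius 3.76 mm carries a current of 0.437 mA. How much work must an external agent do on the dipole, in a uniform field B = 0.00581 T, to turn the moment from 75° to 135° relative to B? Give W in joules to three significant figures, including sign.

W ≈ 1.86×10⁻⁸ J

m = NIA = NIπa² = 171·(4.37×10⁻⁴)·π·(0.00376)² = 3.319×10⁻⁶ A·m².
W_ext = ΔU = −mB cosθ₂ + mB cosθ₁ = mB(cosθ₁ − cosθ₂).
W = (3.319×10⁻⁶)(0.00581)·(cos75° − cos135°) = (1.928×10⁻⁸)·(+0.9659) = 1.863×10⁻⁸ J.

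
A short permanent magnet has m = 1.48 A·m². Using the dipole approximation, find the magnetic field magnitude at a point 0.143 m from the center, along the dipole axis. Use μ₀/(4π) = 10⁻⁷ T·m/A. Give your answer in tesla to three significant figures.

B ≈ 1.01×10⁻⁴ T

On axis B = (μ₀/4π)·2m/r³.
B = 2·(10⁻⁷)·(1.48) / (0.143)³ = 1.012×10⁻⁴ T.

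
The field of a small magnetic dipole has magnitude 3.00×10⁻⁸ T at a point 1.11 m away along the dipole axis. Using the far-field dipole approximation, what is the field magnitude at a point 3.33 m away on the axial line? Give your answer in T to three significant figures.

Dipole fields scale as 1/r³ in the far field; the geometry is the same at both points.
B₂ = B₁ · (r₁/r₂)³ = 3.00×10⁻⁸ · (1.11/3.33)³.
(r₁/r₂)³ = (0.3333)³ = 0.03704.
B₂ ≈ 1.111×10⁻⁹ T.

B ≈ 1.11×10⁻⁹ T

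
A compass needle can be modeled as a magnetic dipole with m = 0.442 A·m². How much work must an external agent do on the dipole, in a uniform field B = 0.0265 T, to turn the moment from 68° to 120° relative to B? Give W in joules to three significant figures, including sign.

W_ext = ΔU = −mB cosθ₂ + mB cosθ₁ = mB(cosθ₁ − cosθ₂).
W = (0.442)(0.0265)·(cos68° − cos120°) = (0.01171)·(+0.8746) = 0.01024 J.

W ≈ 0.0102 J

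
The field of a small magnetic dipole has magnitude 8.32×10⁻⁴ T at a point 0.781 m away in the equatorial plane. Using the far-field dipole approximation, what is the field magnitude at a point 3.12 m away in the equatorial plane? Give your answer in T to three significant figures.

Dipole fields scale as 1/r³ in the far field; the geometry is the same at both points.
B₂ = B₁ · (r₁/r₂)³ = 8.32×10⁻⁴ · (0.781/3.12)³.
(r₁/r₂)³ = (0.2503)³ = 0.01569.
B₂ ≈ 1.305×10⁻⁵ T.

B ≈ 1.31×10⁻⁵ T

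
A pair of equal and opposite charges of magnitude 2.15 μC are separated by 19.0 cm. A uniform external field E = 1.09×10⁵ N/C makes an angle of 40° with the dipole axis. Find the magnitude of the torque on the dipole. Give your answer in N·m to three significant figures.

Dipole moment p = qd = (2.15×10⁻⁶ C)(0.190 m) = 4.085×10⁻⁷ C·m.
Torque on an electric dipole: τ = pE sinθ.
τ = (4.085×10⁻⁷)(1.09×10⁵)·sin40° = 0.02862 N·m.

τ ≈ 0.0286 N·m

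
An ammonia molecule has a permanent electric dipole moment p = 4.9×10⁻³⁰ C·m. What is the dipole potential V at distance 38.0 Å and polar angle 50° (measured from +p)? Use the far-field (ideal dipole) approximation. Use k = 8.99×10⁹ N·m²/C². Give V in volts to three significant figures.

The dipole potential is V = kp cosθ / r².
V = (8.99×10⁹)(4.90×10⁻³⁰)·cos50° / (3.80×10⁻⁹)² = 0.001961 V.

V ≈ 0.00196 V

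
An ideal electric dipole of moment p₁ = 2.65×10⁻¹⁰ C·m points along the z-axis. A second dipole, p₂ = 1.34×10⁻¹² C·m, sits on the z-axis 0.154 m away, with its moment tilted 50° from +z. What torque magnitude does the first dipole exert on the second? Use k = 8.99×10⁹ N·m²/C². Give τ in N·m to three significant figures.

τ ≈ 1.34×10⁻⁹ N·m

The second dipole sits on the axis of the first, so the field there is axial: E₁ = 2kp₁/r³ along +z.
E₁ = 2(8.99×10⁹)(2.65×10⁻¹⁰)/(0.154)³ = 1305 N/C.
Torque on the second dipole: τ = p₂ E₁ sinθ.
τ = (1.34×10⁻¹²)(1305)·sin50° = 1.339×10⁻⁹ N·m.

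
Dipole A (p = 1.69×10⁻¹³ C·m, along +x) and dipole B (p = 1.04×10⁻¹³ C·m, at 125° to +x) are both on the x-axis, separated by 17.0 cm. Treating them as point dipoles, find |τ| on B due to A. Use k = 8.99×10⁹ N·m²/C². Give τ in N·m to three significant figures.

τ ≈ 5.27×10⁻¹⁴ N·m

The second dipole sits on the axis of the first, so the field there is axial: E₁ = 2kp₁/r³ along +x.
E₁ = 2(8.99×10⁹)(1.69×10⁻¹³)/(0.170)³ = 0.6185 N/C.
Torque on the second dipole: τ = p₂ E₁ sinθ.
τ = (1.04×10⁻¹³)(0.6185)·sin125° = 5.269×10⁻¹⁴ N·m.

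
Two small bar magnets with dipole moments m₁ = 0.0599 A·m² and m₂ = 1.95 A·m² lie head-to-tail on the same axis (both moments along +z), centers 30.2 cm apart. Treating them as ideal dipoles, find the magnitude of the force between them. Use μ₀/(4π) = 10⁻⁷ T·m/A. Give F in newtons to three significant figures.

On-axis B of dipole 1: B = (μ₀/4π)·2m₁/r³. Force on dipole 2: F = m₂·dB/dr.
dB/dr = −(μ₀/4π)·6m₁/r⁴, so |F| = (μ₀/4π)·6m₁m₂/r⁴.
F = 6(10⁻⁷)(0.0599)(1.95)/(0.302)⁴ = 8.425×10⁻⁶ N.

F ≈ 8.43×10⁻⁶ N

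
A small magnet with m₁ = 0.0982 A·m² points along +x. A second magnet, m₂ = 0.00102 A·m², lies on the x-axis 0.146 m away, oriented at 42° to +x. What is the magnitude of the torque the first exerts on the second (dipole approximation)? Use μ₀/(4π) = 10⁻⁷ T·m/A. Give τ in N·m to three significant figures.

Dipole B is on the axis of dipole A, so B₁ there is axial: B₁ = (μ₀/4π)·2m₁/r³ along +x.
B₁ = 2(10⁻⁷)(0.0982)/(0.146)³ = 6.311×10⁻⁶ T.
τ = m₂ B₁ sinθ.
τ = (0.00102)(6.311×10⁻⁶)·sin42° = 4.307×10⁻⁹ N·m.

τ ≈ 4.31×10⁻⁹ N·m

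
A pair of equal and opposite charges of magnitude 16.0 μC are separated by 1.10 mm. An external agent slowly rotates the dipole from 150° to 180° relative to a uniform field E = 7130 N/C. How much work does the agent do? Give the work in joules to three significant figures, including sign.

W ≈ 1.68×10⁻⁵ J

Dipole moment p = qd = (1.60×10⁻⁵ C)(0.00110 m) = 1.76×10⁻⁸ C·m.
W_ext = ΔU = U(θ₂) − U(θ₁) = −pE cosθ₂ − (−pE cosθ₁) = pE(cosθ₁ − cosθ₂).
W = (1.76×10⁻⁸)(7130)·(cos150° − cos180°) = (1.255×10⁻⁴)·(+0.1340) = 1.681×10⁻⁵ J.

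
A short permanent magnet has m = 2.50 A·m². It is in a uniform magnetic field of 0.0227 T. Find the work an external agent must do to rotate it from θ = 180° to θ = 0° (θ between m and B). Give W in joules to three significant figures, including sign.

W_ext = ΔU = −mB cosθ₂ + mB cosθ₁ = mB(cosθ₁ − cosθ₂).
W = (2.50)(0.0227)·(cos180° − cos0°) = (0.05675)·(-2.0000) = -0.1135 J.

W ≈ -0.114 J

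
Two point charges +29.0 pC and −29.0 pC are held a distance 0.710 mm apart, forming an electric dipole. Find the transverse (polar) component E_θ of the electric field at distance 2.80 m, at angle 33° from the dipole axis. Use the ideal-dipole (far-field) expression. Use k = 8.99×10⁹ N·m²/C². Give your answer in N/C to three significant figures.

Dipole moment p = qd = (2.90×10⁻¹¹ C)(7.10×10⁻⁴ m) = 2.059×10⁻¹⁴ C·m.
For a dipole, E_θ = (kp sinθ)/r³.
kp/r³ = (8.99×10⁹)(2.059×10⁻¹⁴)/(2.80)³ = 8.432×10⁻⁶ N/C.
E_θ = 8.432×10⁻⁶·sin33° = 4.593×10⁻⁶ N/C.

E_θ ≈ 4.59×10⁻⁶ N/C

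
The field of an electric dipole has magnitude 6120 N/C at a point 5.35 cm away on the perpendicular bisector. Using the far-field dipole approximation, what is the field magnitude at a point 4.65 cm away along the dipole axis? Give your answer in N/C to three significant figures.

E ≈ 1.86×10⁴ N/C

Dipole fields scale as 1/r³ in the far field.
The axial field is twice the equatorial field at the same r, so the geometry factor is 2/1.
E₂ = E₁ · (2/1) · (r₁/r₂)³ = 6120 · 2 · (5.35/4.65)³.
(r₁/r₂)³ = (1.151)³ = 1.523.
E₂ ≈ 1.864×10⁴ N/C.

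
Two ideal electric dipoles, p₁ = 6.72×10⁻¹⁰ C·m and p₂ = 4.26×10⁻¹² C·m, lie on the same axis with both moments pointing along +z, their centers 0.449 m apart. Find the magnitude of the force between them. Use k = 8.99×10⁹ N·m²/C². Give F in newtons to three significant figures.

F ≈ 3.80×10⁻⁹ N

On-axis field of dipole 1 at distance r: E = 2kp₁/r³. Force on dipole 2 is F = p₂·dE/dr (gradient along axis).
dE/dr = −6kp₁/r⁴, so |F| = 6kp₁p₂/r⁴ (attractive for aligned moments).
F = 6(8.99×10⁹)(6.72×10⁻¹⁰)(4.26×10⁻¹²)/(0.449)⁴ = 3.799×10⁻⁹ N.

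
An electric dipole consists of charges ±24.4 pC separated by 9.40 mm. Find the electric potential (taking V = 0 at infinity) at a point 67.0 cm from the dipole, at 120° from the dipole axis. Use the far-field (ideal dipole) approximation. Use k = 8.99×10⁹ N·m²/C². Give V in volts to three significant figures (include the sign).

Dipole moment p = qd = (2.44×10⁻¹¹ C)(0.00940 m) = 2.294×10⁻¹³ C·m.
The dipole potential is V = kp cosθ / r².
V = (8.99×10⁹)(2.294×10⁻¹³)·cos120° / (0.670)² = -0.002297 V.

V ≈ -0.00230 V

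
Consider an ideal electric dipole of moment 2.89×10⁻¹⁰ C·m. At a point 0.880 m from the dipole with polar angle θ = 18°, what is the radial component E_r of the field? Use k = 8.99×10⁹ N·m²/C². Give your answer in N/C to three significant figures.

E_r ≈ 7.25 N/C

For a dipole, E_r = (2kp cosθ)/r³.
kp/r³ = (8.99×10⁹)(2.89×10⁻¹⁰)/(0.880)³ = 3.812 N/C.
E_r = 2·3.812·cos18° = 7.252 N/C.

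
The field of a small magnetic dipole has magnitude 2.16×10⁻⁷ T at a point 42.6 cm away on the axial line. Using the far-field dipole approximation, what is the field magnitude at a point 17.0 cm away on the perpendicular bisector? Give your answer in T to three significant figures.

B ≈ 1.70×10⁻⁶ T

Dipole fields scale as 1/r³ in the far field.
The axial field is twice the equatorial field at the same r, so the geometry factor is 1/2.
B₂ = B₁ · (1/2) · (r₁/r₂)³ = 2.16×10⁻⁷ · 0.5 · (42.6/17.0)³.
(r₁/r₂)³ = (2.506)³ = 15.74.
B₂ ≈ 1.699×10⁻⁶ T.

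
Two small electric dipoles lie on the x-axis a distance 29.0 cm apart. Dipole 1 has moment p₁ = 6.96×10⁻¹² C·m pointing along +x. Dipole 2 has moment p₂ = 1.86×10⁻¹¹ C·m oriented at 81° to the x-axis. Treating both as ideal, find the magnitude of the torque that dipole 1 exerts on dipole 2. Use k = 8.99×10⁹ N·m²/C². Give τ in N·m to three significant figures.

The second dipole sits on the axis of the first, so the field there is axial: E₁ = 2kp₁/r³ along +x.
E₁ = 2(8.99×10⁹)(6.96×10⁻¹²)/(0.290)³ = 5.131 N/C.
Torque on the second dipole: τ = p₂ E₁ sinθ.
τ = (1.86×10⁻¹¹)(5.131)·sin81° = 9.426×10⁻¹¹ N·m.

τ ≈ 9.43×10⁻¹¹ N·m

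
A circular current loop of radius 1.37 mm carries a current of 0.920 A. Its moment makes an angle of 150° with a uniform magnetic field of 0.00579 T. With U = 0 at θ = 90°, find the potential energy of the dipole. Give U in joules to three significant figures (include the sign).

Magnetic moment m = IA = Iπa² = (0.920)·π·(0.00137)² = 5.425×10⁻⁶ A·m².
U = −m·B = −mB cosθ.
U = −(5.425×10⁻⁶)(0.00579)·cos150° = 2.720×10⁻⁸ J.

U ≈ 2.72×10⁻⁸ J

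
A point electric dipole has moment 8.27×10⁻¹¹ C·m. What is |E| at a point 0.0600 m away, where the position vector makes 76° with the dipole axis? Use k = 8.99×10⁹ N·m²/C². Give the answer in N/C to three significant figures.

At angle θ the dipole field magnitude is E = (kp/r³)·√(1 + 3cos²θ).
kp/r³ = (8.99×10⁹)(8.27×10⁻¹¹) / (0.0600)³ = 3442 N/C.
√(1 + 3cos²76°) = √(1 + 3·0.0585) = √1.1756 ≈ 1.0842.
E ≈ 3442 × 1.084 = 3732 N/C.

E ≈ 3730 N/C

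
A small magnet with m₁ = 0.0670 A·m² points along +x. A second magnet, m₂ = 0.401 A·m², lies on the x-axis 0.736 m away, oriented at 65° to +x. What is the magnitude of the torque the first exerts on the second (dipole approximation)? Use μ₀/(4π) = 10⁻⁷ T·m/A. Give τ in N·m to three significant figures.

τ ≈ 1.22×10⁻⁸ N·m

Dipole B is on the axis of dipole A, so B₁ there is axial: B₁ = (μ₀/4π)·2m₁/r³ along +x.
B₁ = 2(10⁻⁷)(0.0670)/(0.736)³ = 3.361×10⁻⁸ T.
τ = m₂ B₁ sinθ.
τ = (0.401)(3.361×10⁻⁸)·sin65° = 1.221×10⁻⁸ N·m.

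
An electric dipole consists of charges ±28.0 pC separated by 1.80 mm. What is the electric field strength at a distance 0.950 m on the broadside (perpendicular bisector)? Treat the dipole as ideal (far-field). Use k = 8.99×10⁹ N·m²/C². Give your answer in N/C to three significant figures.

E ≈ 5.28×10⁻⁴ N/C

Dipole moment p = qd = (2.80×10⁻¹¹ C)(0.00180 m) = 5.04×10⁻¹⁴ C·m.
On the perpendicular bisector E = kp/r³ (half the axial value at the same distance).
E = (8.99×10⁹)(5.04×10⁻¹⁴) / (0.950)³ = 5.285×10⁻⁴ N/C.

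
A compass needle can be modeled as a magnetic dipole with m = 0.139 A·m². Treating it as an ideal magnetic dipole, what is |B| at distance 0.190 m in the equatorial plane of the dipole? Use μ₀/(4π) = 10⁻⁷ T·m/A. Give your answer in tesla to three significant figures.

In the equatorial plane B = (μ₀/4π)·m/r³ (half the axial value).
B = (10⁻⁷)·(0.139) / (0.190)³ = 2.027×10⁻⁶ T.

B ≈ 2.03×10⁻⁶ T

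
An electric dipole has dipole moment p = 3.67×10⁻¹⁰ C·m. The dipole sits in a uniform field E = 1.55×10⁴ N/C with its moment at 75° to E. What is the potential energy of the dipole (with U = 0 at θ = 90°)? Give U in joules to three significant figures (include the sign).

U = −p·E = −pE cosθ.
U = −(3.67×10⁻¹⁰)(1.55×10⁴)·cos75° = -1.472×10⁻⁶ J.

U ≈ -1.47×10⁻⁶ J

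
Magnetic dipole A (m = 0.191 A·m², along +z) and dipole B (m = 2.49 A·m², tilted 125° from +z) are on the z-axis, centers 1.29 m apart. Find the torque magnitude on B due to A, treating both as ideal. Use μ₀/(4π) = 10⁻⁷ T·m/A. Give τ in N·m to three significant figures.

Dipole B is on the axis of dipole A, so B₁ there is axial: B₁ = (μ₀/4π)·2m₁/r³ along +z.
B₁ = 2(10⁻⁷)(0.191)/(1.29)³ = 1.779×10⁻⁸ T.
τ = m₂ B₁ sinθ.
τ = (2.49)(1.779×10⁻⁸)·sin125° = 3.630×10⁻⁸ N·m.

τ ≈ 3.63×10⁻⁸ N·m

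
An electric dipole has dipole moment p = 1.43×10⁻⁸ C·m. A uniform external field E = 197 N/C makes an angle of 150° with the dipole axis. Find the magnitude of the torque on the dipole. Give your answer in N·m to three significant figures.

Torque on an electric dipole: τ = pE sinθ.
τ = (1.43×10⁻⁸)(197)·sin150° = 1.409×10⁻⁶ N·m.

τ ≈ 1.41×10⁻⁶ N·m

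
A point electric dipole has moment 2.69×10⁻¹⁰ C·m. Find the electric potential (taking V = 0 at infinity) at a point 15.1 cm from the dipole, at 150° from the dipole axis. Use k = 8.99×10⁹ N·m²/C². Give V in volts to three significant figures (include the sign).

The dipole potential is V = kp cosθ / r².
V = (8.99×10⁹)(2.69×10⁻¹⁰)·cos150° / (0.151)² = -91.85 V.

V ≈ -91.9 V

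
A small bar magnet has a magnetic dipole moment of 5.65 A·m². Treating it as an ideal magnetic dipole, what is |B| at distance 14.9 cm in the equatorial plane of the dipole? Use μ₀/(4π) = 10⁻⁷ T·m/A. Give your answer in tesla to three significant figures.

B ≈ 1.71×10⁻⁴ T

In the equatorial plane B = (μ₀/4π)·m/r³ (half the axial value).
B = (10⁻⁷)·(5.65) / (0.149)³ = 1.708×10⁻⁴ T.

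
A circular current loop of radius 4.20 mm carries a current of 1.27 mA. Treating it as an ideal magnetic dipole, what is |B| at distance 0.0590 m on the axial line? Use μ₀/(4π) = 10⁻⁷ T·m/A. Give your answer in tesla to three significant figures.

Magnetic moment m = IA = Iπa² = (0.00127)·π·(0.00420)² = 7.038×10⁻⁸ A·m².
On axis B = (μ₀/4π)·2m/r³.
B = 2·(10⁻⁷)·(7.038×10⁻⁸) / (0.0590)³ = 6.854×10⁻¹¹ T.

B ≈ 6.85×10⁻¹¹ T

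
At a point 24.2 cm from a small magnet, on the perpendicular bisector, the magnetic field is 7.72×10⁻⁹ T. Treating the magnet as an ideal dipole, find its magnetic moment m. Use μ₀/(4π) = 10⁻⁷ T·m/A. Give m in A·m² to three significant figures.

m ≈ 0.00109 A·m²

In the equatorial plane B = (μ₀/4π)·m/r³, so m = Br³·4π/(μ₀).
m = (7.72×10⁻⁹)·(0.242)³ / (10⁻⁷) = 0.001094 A·m².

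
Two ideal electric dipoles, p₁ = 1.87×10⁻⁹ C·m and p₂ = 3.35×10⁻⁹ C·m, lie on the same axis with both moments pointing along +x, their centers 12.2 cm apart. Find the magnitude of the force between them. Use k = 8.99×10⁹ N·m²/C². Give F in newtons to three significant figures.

On-axis field of dipole 1 at distance r: E = 2kp₁/r³. Force on dipole 2 is F = p₂·dE/dr (gradient along axis).
dE/dr = −6kp₁/r⁴, so |F| = 6kp₁p₂/r⁴ (attractive for aligned moments).
F = 6(8.99×10⁹)(1.87×10⁻⁹)(3.35×10⁻⁹)/(0.122)⁴ = 0.001525 N.

F ≈ 0.00153 N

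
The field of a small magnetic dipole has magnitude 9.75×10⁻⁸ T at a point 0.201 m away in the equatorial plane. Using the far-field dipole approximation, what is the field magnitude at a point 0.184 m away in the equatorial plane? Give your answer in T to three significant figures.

Dipole fields scale as 1/r³ in the far field; the geometry is the same at both points.
B₂ = B₁ · (r₁/r₂)³ = 9.75×10⁻⁸ · (0.201/0.184)³.
(r₁/r₂)³ = (1.092)³ = 1.304.
B₂ ≈ 1.271×10⁻⁷ T.

B ≈ 1.27×10⁻⁷ T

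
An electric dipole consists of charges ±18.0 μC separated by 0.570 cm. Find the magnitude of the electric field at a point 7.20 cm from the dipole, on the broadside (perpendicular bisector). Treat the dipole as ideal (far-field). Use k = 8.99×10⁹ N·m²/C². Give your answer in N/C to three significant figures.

Dipole moment p = qd = (1.80×10⁻⁵ C)(0.00570 m) = 1.026×10⁻⁷ C·m.
On the perpendicular bisector E = kp/r³ (half the axial value at the same distance).
E = (8.99×10⁹)(1.026×10⁻⁷) / (0.0720)³ = 2.471×10⁶ N/C.

E ≈ 2.47×10⁶ N/C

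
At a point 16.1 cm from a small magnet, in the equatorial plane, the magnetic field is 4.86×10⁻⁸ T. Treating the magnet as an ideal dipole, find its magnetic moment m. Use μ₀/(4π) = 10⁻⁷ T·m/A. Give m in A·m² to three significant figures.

In the equatorial plane B = (μ₀/4π)·m/r³, so m = Br³·4π/(μ₀).
m = (4.86×10⁻⁸)·(0.161)³ / (10⁻⁷) = 0.002028 A·m².

m ≈ 0.00203 A·m²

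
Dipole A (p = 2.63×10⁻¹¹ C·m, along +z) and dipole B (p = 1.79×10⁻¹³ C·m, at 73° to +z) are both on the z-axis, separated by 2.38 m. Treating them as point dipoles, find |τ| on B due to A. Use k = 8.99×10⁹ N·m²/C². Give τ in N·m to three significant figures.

The second dipole sits on the axis of the first, so the field there is axial: E₁ = 2kp₁/r³ along +z.
E₁ = 2(8.99×10⁹)(2.63×10⁻¹¹)/(2.38)³ = 0.03508 N/C.
Torque on the second dipole: τ = p₂ E₁ sinθ.
τ = (1.79×10⁻¹³)(0.03508)·sin73° = 6.004×10⁻¹⁵ N·m.

τ ≈ 6.00×10⁻¹⁵ N·m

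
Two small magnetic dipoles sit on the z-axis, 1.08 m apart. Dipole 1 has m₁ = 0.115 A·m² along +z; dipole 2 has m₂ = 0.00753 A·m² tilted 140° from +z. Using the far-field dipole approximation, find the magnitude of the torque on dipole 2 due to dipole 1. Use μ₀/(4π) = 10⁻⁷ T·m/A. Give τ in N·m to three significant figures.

Dipole B is on the axis of dipole A, so B₁ there is axial: B₁ = (μ₀/4π)·2m₁/r³ along +z.
B₁ = 2(10⁻⁷)(0.115)/(1.08)³ = 1.826×10⁻⁸ T.
τ = m₂ B₁ sinθ.
τ = (0.00753)(1.826×10⁻⁸)·sin140° = 8.837×10⁻¹¹ N·m.

τ ≈ 8.84×10⁻¹¹ N·m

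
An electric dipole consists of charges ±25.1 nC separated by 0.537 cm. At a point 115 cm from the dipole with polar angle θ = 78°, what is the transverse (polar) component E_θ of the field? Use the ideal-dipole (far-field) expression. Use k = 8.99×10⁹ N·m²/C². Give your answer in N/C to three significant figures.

E_θ ≈ 0.779 N/C

Dipole moment p = qd = (2.51×10⁻⁸ C)(0.00537 m) = 1.348×10⁻¹⁰ C·m.
For a dipole, E_θ = (kp sinθ)/r³.
kp/r³ = (8.99×10⁹)(1.348×10⁻¹⁰)/(1.15)³ = 0.7968 N/C.
E_θ = 0.7968·sin78° = 0.7794 N/C.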